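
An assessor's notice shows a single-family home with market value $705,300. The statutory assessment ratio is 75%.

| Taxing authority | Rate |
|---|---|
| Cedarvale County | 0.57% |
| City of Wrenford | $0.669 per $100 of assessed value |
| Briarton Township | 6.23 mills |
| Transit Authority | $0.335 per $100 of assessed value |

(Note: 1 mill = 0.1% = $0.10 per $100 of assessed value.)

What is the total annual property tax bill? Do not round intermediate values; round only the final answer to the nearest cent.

Assessed value = $705,300 × 0.75 = $528,975
Cedarvale County: $528,975 × 0.0057 = $3,015.1575
City of Wrenford: $528,975 × 0.00669 = $3,538.84275
Briarton Township: $528,975 × 0.00623 = $3,295.51425
Transit Authority: $528,975 × 0.00335 = $1,772.06625
Total = $11,621.58075

$11,621.58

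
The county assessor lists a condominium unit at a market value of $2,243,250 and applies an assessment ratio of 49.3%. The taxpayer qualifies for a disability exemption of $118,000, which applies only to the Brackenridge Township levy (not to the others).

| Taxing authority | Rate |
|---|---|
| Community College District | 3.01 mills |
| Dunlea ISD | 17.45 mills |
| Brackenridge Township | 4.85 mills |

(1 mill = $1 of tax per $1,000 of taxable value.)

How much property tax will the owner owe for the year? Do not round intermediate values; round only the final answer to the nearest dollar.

Assessed value = $2,243,250 × 0.493 = $1,105,922.25
Community College District: $1,105,922.25 × 0.00301 = $3,328.8259725
Dunlea ISD: $1,105,922.25 × 0.01745 = $19,298.3432625
Brackenridge Township: ($1,105,922.25 − $118,000) × 0.00485 = $987,922.25 × 0.00485 = $4,791.4229125
Total = $27,418.5921475

$27,419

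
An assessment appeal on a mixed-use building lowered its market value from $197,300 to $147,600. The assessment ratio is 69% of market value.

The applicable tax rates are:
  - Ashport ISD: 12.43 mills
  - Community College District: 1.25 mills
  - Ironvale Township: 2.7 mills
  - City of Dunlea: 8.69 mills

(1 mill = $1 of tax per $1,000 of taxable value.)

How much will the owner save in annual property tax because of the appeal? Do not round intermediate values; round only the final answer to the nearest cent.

$859.73

Old assessed value = $197,300 × 0.69 = $136,137
New assessed value = $147,600 × 0.69 = $101,844
Combined rate = 0.01243 + 0.00125 + 0.0027 + 0.00869 = 0.02507
Old tax = $136,137 × 0.02507 = $3,412.95459
New tax = $101,844 × 0.02507 = $2,553.22908
Reduction = $3,412.95459 − $2,553.22908 = $859.72551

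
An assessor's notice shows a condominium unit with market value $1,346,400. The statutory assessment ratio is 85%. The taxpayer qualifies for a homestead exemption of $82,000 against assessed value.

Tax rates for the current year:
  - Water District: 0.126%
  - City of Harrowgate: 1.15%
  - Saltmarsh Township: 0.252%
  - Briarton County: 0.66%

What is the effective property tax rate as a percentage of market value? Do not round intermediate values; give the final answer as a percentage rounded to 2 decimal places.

Assessed value = $1,346,400 × 0.85 = $1,144,440
Taxable value = $1,144,440 − $82,000 = $1,062,440
Water District: $1,062,440 × 0.00126 = $1,338.6744
City of Harrowgate: $1,062,440 × 0.0115 = $12,218.06
Saltmarsh Township: $1,062,440 × 0.00252 = $2,677.3488
Briarton County: $1,062,440 × 0.0066 = $7,012.104
Total tax = $23,246.1872
Effective rate = $23,246.1872 ÷ $1,346,400 = 1.73% of market value

1.73%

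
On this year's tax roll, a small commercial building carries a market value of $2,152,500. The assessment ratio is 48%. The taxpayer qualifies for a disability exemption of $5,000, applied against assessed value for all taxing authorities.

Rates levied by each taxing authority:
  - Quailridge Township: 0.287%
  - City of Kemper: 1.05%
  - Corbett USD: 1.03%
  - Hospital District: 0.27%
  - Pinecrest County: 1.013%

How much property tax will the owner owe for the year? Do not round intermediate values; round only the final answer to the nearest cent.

Assessed value = $2,152,500 × 0.48 = $1,033,200
Taxable value = $1,033,200 − $5,000 = $1,028,200
Quailridge Township: $1,028,200 × 0.00287 = $2,950.934
City of Kemper: $1,028,200 × 0.0105 = $10,796.1
Corbett USD: $1,028,200 × 0.0103 = $10,590.46
Hospital District: $1,028,200 × 0.0027 = $2,776.14
Pinecrest County: $1,028,200 × 0.01013 = $10,415.666
Total = $2,950.934 + $10,796.1 + $10,590.46 + $2,776.14 + $10,415.666 = $37,529.3

$37,529.30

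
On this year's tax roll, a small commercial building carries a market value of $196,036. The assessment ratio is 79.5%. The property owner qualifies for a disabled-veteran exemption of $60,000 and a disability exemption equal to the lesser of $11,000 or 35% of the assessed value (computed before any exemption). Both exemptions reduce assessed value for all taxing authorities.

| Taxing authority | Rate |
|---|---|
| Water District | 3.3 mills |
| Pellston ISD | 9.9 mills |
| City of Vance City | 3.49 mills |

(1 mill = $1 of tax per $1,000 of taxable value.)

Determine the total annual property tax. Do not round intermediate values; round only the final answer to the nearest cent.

$1,416.12

Assessed value = $196,036 × 0.795 = $155,848.62
Disability exemption = min($11,000, 35% × $155,848.62) = min($11,000, $54,547.017) = $11,000 (dollar cap binds)
Taxable value = $155,848.62 − $60,000 − $11,000 = $84,848.62
Water District: $84,848.62 × 0.0033 = $280.000446
Pellston ISD: $84,848.62 × 0.0099 = $840.001338
City of Vance City: $84,848.62 × 0.00349 = $296.1216838
Total = $1,416.1234678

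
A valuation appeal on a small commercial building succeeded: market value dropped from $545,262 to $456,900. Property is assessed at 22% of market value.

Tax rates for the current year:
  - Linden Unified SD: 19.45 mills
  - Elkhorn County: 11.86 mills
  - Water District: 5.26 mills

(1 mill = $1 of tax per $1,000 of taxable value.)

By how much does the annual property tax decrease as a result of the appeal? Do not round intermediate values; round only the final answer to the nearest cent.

Old assessed value = $545,262 × 0.22 = $119,957.64
New assessed value = $456,900 × 0.22 = $100,518
Combined rate = 0.01945 + 0.01186 + 0.00526 = 0.03657
Old tax = $119,957.64 × 0.03657 = $4,386.8508948
New tax = $100,518 × 0.03657 = $3,675.94326
Reduction = $4,386.8508948 − $3,675.94326 = $710.9076348

$710.91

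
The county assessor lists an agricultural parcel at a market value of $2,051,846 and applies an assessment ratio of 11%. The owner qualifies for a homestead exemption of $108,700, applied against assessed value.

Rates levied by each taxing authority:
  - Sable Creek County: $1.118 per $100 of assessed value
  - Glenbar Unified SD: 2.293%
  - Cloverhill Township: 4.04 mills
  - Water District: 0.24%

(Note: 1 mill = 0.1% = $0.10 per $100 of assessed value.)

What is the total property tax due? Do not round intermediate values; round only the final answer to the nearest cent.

Assessed value = $2,051,846 × 0.11 = $225,703.06
Taxable value = $225,703.06 − $108,700 = $117,003.06
Sable Creek County: $117,003.06 × 0.01118 = $1,308.0942108
Glenbar Unified SD: $117,003.06 × 0.02293 = $2,682.8801658
Cloverhill Township: $117,003.06 × 0.00404 = $472.6923624
Water District: $117,003.06 × 0.0024 = $280.807344
Total = $4,744.474083

$4,744.47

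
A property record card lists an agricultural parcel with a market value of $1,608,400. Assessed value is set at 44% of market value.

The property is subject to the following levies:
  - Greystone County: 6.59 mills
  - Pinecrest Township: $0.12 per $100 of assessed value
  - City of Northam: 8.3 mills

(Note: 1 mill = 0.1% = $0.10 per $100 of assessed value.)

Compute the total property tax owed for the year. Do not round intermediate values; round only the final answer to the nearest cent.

$11,386.83

Assessed value = $1,608,400 × 0.44 = $707,696
Greystone County: $707,696 × 0.00659 = $4,663.71664
Pinecrest Township: $707,696 × 0.0012 = $849.2352
City of Northam: $707,696 × 0.0083 = $5,873.8768
Total = $11,386.82864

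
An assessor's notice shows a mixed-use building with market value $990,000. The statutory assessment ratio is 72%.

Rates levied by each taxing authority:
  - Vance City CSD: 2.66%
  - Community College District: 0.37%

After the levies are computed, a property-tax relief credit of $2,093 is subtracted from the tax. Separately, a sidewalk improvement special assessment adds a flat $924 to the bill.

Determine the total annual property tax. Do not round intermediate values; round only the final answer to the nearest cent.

Assessed value = $990,000 × 0.72 = $712,800
Vance City CSD: $712,800 × 0.0266 = $18,960.48
Community College District: $712,800 × 0.0037 = $2,637.36
Levies subtotal = $21,597.84
After credit = $21,597.84 − $2,093 = $19,504.84
Total = $19,504.84 + $924 = $20,428.84

$20,428.84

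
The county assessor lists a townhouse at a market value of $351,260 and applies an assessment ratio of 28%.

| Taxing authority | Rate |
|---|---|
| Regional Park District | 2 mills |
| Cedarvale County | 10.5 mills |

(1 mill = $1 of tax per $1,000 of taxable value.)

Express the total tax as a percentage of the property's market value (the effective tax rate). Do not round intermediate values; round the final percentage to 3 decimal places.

0.350%

Assessed value = $351,260 × 0.28 = $98,352.8
Regional Park District: $98,352.8 × 0.002 = $196.7056
Cedarvale County: $98,352.8 × 0.0105 = $1,032.7044
Total tax = $1,229.41
Effective rate = $1,229.41 ÷ $351,260 = 0.350% of market value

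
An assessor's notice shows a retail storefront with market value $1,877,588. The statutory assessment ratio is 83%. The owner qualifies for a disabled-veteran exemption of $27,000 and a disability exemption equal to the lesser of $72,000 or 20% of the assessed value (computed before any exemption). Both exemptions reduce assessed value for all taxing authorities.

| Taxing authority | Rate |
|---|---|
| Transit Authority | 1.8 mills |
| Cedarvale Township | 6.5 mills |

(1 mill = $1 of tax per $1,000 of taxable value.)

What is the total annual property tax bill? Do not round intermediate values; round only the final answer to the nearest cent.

$12,113.00

Assessed value = $1,877,588 × 0.83 = $1,558,398.04
Disability exemption = min($72,000, 20% × $1,558,398.04) = min($72,000, $311,679.608) = $72,000 (dollar cap binds)
Taxable value = $1,558,398.04 − $27,000 − $72,000 = $1,459,398.04
Transit Authority: $1,459,398.04 × 0.0018 = $2,626.916472
Cedarvale Township: $1,459,398.04 × 0.0065 = $9,486.08726
Total = $12,113.003732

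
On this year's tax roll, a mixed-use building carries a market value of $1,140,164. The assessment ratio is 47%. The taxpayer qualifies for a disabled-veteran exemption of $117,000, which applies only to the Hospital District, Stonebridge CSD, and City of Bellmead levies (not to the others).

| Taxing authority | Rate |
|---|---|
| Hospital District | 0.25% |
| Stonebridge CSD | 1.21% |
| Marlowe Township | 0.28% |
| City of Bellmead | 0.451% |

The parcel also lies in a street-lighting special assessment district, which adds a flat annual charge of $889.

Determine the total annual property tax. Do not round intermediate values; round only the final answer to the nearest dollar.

Assessed value = $1,140,164 × 0.47 = $535,877.08
Hospital District: ($535,877.08 − $117,000) × 0.0025 = $418,877.08 × 0.0025 = $1,047.1927
Stonebridge CSD: ($535,877.08 − $117,000) × 0.0121 = $418,877.08 × 0.0121 = $5,068.412668
Marlowe Township: $535,877.08 × 0.0028 = $1,500.455824
City of Bellmead: ($535,877.08 − $117,000) × 0.00451 = $418,877.08 × 0.00451 = $1,889.1356308
Levies subtotal = $9,505.1968228
Total = $9,505.1968228 + $889 = $10,394.1968228

$10,394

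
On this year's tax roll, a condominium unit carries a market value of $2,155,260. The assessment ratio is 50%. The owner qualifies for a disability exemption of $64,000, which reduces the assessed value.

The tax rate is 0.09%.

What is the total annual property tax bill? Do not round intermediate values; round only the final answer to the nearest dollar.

Assessed value = $2,155,260 × 0.5 = $1,077,630
Taxable value = $1,077,630 − $64,000 = $1,013,630
Tax = $1,013,630 × 0.0009 = $912.267

$912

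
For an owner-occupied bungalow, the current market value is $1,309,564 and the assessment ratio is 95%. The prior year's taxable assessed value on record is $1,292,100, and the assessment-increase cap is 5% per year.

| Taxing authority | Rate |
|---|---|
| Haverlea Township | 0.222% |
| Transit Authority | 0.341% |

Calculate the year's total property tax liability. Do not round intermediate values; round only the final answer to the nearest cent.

$7,004.20

Uncapped assessed value = $1,309,564 × 0.95 = $1,244,085.8
Cap limit = $1,292,100 × 1.05 = $1,356,705
Taxable assessed value = min($1,244,085.8, $1,356,705) = $1,244,085.8 (cap does not bind)
Haverlea Township: $1,244,085.8 × 0.00222 = $2,761.870476
Transit Authority: $1,244,085.8 × 0.00341 = $4,242.332578
Total = $7,004.203054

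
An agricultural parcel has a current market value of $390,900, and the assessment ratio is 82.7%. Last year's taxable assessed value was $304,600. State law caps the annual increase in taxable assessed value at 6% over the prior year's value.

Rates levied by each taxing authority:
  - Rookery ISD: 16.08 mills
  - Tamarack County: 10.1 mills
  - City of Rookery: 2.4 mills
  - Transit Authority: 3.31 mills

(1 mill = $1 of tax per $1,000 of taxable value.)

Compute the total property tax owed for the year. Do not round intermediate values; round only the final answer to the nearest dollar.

Uncapped assessed value = $390,900 × 0.827 = $323,274.3
Cap limit = $304,600 × 1.06 = $322,876
Taxable assessed value = min($323,274.3, $322,876) = $322,876 (cap binds)
Rookery ISD: $322,876 × 0.01608 = $5,191.84608
Tamarack County: $322,876 × 0.0101 = $3,261.0476
City of Rookery: $322,876 × 0.0024 = $774.9024
Transit Authority: $322,876 × 0.00331 = $1,068.71956
Total = $10,296.51564

$10,297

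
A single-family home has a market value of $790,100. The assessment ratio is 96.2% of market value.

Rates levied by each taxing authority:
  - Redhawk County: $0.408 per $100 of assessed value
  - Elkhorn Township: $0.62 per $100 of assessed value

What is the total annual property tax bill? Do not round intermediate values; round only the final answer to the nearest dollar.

Assessed value = $790,100 × 0.962 = $760,076.2
Redhawk County: $760,076.2 × 0.00408 = $3,101.110896
Elkhorn Township: $760,076.2 × 0.0062 = $4,712.47244
Total = $3,101.110896 + $4,712.47244 = $7,813.583336

$7,814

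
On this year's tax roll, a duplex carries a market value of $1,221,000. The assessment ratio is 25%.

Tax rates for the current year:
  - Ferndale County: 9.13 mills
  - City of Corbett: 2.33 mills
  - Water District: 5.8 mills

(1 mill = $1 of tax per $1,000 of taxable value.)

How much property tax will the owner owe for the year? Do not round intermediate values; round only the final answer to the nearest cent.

Assessed value = $1,221,000 × 0.25 = $305,250
Ferndale County: $305,250 × 0.00913 = $2,786.9325
City of Corbett: $305,250 × 0.00233 = $711.2325
Water District: $305,250 × 0.0058 = $1,770.45
Total = $2,786.9325 + $711.2325 + $1,770.45 = $5,268.615

$5,268.62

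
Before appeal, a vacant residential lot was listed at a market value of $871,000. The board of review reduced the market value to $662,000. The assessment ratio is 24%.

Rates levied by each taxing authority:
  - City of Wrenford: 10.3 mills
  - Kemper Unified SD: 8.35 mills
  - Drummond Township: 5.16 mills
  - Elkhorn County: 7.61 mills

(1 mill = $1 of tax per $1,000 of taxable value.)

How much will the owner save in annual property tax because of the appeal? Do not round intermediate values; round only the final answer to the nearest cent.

$1,576.03

Old assessed value = $871,000 × 0.24 = $209,040
New assessed value = $662,000 × 0.24 = $158,880
Combined rate = 0.0103 + 0.00835 + 0.00516 + 0.00761 = 0.03142
Old tax = $209,040 × 0.03142 = $6,568.0368
New tax = $158,880 × 0.03142 = $4,992.0096
Reduction = $6,568.0368 − $4,992.0096 = $1,576.0272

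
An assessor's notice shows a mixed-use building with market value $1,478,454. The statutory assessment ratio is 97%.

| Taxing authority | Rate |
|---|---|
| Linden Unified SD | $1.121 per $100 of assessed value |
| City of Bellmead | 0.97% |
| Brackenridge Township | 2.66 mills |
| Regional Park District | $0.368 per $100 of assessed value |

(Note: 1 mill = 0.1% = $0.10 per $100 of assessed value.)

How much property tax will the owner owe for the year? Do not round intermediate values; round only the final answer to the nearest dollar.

Assessed value = $1,478,454 × 0.97 = $1,434,100.38
Linden Unified SD: $1,434,100.38 × 0.01121 = $16,076.2652598
City of Bellmead: $1,434,100.38 × 0.0097 = $13,910.773686
Brackenridge Township: $1,434,100.38 × 0.00266 = $3,814.7070108
Regional Park District: $1,434,100.38 × 0.00368 = $5,277.4893984
Total = $39,079.235355

$39,079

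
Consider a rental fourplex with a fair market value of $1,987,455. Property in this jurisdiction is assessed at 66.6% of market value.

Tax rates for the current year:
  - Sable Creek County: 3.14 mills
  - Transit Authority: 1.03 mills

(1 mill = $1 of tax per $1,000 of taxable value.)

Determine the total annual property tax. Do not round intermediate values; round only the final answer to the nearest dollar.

Assessed value = $1,987,455 × 0.666 = $1,323,645.03
Sable Creek County: $1,323,645.03 × 0.00314 = $4,156.2453942
Transit Authority: $1,323,645.03 × 0.00103 = $1,363.3543809
Total = $4,156.2453942 + $1,363.3543809 = $5,519.5997751

$5,520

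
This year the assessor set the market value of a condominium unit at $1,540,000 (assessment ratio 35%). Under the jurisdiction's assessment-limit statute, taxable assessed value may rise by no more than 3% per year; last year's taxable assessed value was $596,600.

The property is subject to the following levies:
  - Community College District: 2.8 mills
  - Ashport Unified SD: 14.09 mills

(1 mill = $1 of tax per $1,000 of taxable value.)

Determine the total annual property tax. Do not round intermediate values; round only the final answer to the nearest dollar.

Uncapped assessed value = $1,540,000 × 0.35 = $539,000
Cap limit = $596,600 × 1.03 = $614,498
Taxable assessed value = min($539,000, $614,498) = $539,000 (cap does not bind)
Community College District: $539,000 × 0.0028 = $1,509.2
Ashport Unified SD: $539,000 × 0.01409 = $7,594.51
Total = $9,103.71

$9,104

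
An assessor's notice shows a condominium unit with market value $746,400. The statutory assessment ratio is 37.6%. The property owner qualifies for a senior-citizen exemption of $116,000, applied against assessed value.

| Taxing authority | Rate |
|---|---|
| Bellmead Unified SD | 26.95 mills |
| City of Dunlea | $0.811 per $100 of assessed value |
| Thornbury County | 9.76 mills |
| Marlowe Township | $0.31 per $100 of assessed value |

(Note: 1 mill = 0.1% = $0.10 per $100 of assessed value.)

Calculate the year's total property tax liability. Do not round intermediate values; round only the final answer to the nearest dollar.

Assessed value = $746,400 × 0.376 = $280,646.4
Taxable value = $280,646.4 − $116,000 = $164,646.4
Bellmead Unified SD: $164,646.4 × 0.02695 = $4,437.22048
City of Dunlea: $164,646.4 × 0.00811 = $1,335.282304
Thornbury County: $164,646.4 × 0.00976 = $1,606.948864
Marlowe Township: $164,646.4 × 0.0031 = $510.40384
Total = $7,889.855488

$7,890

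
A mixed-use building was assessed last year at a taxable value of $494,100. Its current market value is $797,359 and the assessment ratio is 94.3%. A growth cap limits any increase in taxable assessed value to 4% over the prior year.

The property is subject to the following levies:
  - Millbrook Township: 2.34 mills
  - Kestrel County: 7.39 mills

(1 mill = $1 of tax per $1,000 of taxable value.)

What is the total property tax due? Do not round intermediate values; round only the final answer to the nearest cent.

$4,999.90

Uncapped assessed value = $797,359 × 0.943 = $751,909.537
Cap limit = $494,100 × 1.04 = $513,864
Taxable assessed value = min($751,909.537, $513,864) = $513,864 (cap binds)
Millbrook Township: $513,864 × 0.00234 = $1,202.44176
Kestrel County: $513,864 × 0.00739 = $3,797.45496
Total = $4,999.89672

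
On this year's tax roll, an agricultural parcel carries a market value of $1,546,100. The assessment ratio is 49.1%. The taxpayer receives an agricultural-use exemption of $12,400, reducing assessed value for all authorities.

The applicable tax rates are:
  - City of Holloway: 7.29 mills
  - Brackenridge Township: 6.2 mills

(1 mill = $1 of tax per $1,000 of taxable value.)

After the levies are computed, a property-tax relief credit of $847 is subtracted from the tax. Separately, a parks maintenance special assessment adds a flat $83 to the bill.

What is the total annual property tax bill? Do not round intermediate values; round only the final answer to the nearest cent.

$9,309.46

Assessed value = $1,546,100 × 0.491 = $759,135.1
Taxable value = $759,135.1 − $12,400 = $746,735.1
City of Holloway: $746,735.1 × 0.00729 = $5,443.698879
Brackenridge Township: $746,735.1 × 0.0062 = $4,629.75762
Levies subtotal = $10,073.456499
After credit = $10,073.456499 − $847 = $9,226.456499
Total = $9,226.456499 + $83 = $9,309.456499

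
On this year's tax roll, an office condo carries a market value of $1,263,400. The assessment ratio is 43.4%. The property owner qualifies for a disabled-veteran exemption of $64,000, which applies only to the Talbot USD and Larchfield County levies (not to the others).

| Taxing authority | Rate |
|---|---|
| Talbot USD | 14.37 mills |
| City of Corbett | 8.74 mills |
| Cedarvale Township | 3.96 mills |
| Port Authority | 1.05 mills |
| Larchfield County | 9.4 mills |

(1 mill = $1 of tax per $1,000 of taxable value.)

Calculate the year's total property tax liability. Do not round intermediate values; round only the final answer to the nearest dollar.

Assessed value = $1,263,400 × 0.434 = $548,315.6
Talbot USD: ($548,315.6 − $64,000) × 0.01437 = $484,315.6 × 0.01437 = $6,959.615172
City of Corbett: $548,315.6 × 0.00874 = $4,792.278344
Cedarvale Township: $548,315.6 × 0.00396 = $2,171.329776
Port Authority: $548,315.6 × 0.00105 = $575.73138
Larchfield County: ($548,315.6 − $64,000) × 0.0094 = $484,315.6 × 0.0094 = $4,552.56664
Total = $19,051.521312

$19,052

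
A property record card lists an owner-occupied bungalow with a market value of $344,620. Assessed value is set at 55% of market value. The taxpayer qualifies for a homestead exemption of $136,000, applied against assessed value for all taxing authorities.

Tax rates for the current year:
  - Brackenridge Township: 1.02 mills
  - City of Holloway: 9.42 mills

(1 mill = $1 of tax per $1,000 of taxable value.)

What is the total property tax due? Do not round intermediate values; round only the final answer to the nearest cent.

$558.97

Assessed value = $344,620 × 0.55 = $189,541
Taxable value = $189,541 − $136,000 = $53,541
Brackenridge Township: $53,541 × 0.00102 = $54.61182
City of Holloway: $53,541 × 0.00942 = $504.35622
Total = $54.61182 + $504.35622 = $558.96804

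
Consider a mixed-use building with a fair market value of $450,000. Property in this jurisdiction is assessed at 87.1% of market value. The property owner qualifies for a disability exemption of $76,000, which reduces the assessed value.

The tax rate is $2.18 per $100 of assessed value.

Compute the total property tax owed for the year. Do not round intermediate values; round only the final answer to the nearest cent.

$6,887.71

Assessed value = $450,000 × 0.871 = $391,950
Taxable value = $391,950 − $76,000 = $315,950
Tax = $315,950 × 0.0218 = $6,887.71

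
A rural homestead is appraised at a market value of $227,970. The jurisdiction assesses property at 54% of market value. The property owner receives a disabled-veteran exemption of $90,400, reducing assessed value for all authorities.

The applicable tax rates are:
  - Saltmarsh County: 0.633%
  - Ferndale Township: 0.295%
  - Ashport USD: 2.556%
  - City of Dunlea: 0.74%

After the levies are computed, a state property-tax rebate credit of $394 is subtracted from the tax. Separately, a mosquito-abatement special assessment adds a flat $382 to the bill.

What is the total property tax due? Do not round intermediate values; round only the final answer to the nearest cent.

$1,369.41

Assessed value = $227,970 × 0.54 = $123,103.8
Taxable value = $123,103.8 − $90,400 = $32,703.8
Saltmarsh County: $32,703.8 × 0.00633 = $207.015054
Ferndale Township: $32,703.8 × 0.00295 = $96.47621
Ashport USD: $32,703.8 × 0.02556 = $835.909128
City of Dunlea: $32,703.8 × 0.0074 = $242.00812
Levies subtotal = $1,381.408512
After credit = $1,381.408512 − $394 = $987.408512
Total = $987.408512 + $382 = $1,369.408512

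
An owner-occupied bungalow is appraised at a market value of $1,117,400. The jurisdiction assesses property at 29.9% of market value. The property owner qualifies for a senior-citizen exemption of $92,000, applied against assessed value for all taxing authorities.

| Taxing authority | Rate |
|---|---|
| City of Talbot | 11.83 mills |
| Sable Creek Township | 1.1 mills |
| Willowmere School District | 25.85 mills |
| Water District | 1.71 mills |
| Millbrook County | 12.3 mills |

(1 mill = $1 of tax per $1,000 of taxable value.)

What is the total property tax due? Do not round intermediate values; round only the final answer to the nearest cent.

Assessed value = $1,117,400 × 0.299 = $334,102.6
Taxable value = $334,102.6 − $92,000 = $242,102.6
City of Talbot: $242,102.6 × 0.01183 = $2,864.073758
Sable Creek Township: $242,102.6 × 0.0011 = $266.31286
Willowmere School District: $242,102.6 × 0.02585 = $6,258.35221
Water District: $242,102.6 × 0.00171 = $413.995446
Millbrook County: $242,102.6 × 0.0123 = $2,977.86198
Total = $2,864.073758 + $266.31286 + $6,258.35221 + $413.995446 + $2,977.86198 = $12,780.596254

$12,780.60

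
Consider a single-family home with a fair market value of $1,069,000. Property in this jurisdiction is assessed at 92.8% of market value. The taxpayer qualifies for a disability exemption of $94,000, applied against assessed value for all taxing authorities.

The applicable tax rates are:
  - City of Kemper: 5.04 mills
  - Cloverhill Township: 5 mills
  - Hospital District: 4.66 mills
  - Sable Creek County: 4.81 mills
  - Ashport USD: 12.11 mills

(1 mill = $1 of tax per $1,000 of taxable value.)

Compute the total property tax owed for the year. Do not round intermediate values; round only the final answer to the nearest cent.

Assessed value = $1,069,000 × 0.928 = $992,032
Taxable value = $992,032 − $94,000 = $898,032
City of Kemper: $898,032 × 0.00504 = $4,526.08128
Cloverhill Township: $898,032 × 0.005 = $4,490.16
Hospital District: $898,032 × 0.00466 = $4,184.82912
Sable Creek County: $898,032 × 0.00481 = $4,319.53392
Ashport USD: $898,032 × 0.01211 = $10,875.16752
Total = $4,526.08128 + $4,490.16 + $4,184.82912 + $4,319.53392 + $10,875.16752 = $28,395.77184

$28,395.77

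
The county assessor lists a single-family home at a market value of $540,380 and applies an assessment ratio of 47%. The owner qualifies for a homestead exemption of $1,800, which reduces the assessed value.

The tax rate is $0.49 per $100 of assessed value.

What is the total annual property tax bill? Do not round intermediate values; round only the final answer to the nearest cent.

Assessed value = $540,380 × 0.47 = $253,978.6
Taxable value = $253,978.6 − $1,800 = $252,178.6
Tax = $252,178.6 × 0.0049 = $1,235.67514

$1,235.68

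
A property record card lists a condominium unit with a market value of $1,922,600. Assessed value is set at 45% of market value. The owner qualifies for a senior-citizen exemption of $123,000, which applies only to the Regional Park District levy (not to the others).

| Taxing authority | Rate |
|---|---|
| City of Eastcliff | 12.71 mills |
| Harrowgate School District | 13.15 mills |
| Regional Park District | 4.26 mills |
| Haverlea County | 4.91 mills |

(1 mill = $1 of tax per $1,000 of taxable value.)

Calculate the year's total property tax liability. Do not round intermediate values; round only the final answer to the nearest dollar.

$29,783

Assessed value = $1,922,600 × 0.45 = $865,170
City of Eastcliff: $865,170 × 0.01271 = $10,996.3107
Harrowgate School District: $865,170 × 0.01315 = $11,376.9855
Regional Park District: ($865,170 − $123,000) × 0.00426 = $742,170 × 0.00426 = $3,161.6442
Haverlea County: $865,170 × 0.00491 = $4,247.9847
Total = $29,782.9251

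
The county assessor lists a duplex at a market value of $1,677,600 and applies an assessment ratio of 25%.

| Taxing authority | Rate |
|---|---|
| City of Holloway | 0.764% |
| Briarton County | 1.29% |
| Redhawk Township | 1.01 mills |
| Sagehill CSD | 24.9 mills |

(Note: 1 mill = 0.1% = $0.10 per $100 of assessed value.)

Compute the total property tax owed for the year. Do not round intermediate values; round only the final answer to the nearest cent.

$19,481.13

Assessed value = $1,677,600 × 0.25 = $419,400
City of Holloway: $419,400 × 0.00764 = $3,204.216
Briarton County: $419,400 × 0.0129 = $5,410.26
Redhawk Township: $419,400 × 0.00101 = $423.594
Sagehill CSD: $419,400 × 0.0249 = $10,443.06
Total = $19,481.13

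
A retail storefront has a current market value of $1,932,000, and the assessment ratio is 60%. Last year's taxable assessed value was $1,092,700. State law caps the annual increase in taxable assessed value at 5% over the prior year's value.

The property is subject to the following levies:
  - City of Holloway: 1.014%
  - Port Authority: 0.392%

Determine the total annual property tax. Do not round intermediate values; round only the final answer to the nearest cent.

Uncapped assessed value = $1,932,000 × 0.6 = $1,159,200
Cap limit = $1,092,700 × 1.05 = $1,147,335
Taxable assessed value = min($1,159,200, $1,147,335) = $1,147,335 (cap binds)
City of Holloway: $1,147,335 × 0.01014 = $11,633.9769
Port Authority: $1,147,335 × 0.00392 = $4,497.5532
Total = $16,131.5301

$16,131.53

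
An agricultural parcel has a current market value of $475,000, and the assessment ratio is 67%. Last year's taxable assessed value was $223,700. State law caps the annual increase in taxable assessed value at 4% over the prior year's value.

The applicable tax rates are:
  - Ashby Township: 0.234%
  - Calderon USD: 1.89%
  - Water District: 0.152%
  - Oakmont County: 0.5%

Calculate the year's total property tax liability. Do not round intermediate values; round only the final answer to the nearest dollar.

$6,458

Uncapped assessed value = $475,000 × 0.67 = $318,250
Cap limit = $223,700 × 1.04 = $232,648
Taxable assessed value = min($318,250, $232,648) = $232,648 (cap binds)
Ashby Township: $232,648 × 0.00234 = $544.39632
Calderon USD: $232,648 × 0.0189 = $4,397.0472
Water District: $232,648 × 0.00152 = $353.62496
Oakmont County: $232,648 × 0.005 = $1,163.24
Total = $6,458.30848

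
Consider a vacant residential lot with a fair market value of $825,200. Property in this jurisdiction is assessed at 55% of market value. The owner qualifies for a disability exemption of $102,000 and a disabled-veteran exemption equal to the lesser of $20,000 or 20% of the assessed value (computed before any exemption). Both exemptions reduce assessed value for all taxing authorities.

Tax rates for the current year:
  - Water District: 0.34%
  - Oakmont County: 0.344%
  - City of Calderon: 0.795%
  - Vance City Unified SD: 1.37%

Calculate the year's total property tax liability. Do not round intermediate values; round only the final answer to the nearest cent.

Assessed value = $825,200 × 0.55 = $453,860
Disabled-veteran exemption = min($20,000, 20% × $453,860) = min($20,000, $90,772) = $20,000 (dollar cap binds)
Taxable value = $453,860 − $102,000 − $20,000 = $331,860
Water District: $331,860 × 0.0034 = $1,128.324
Oakmont County: $331,860 × 0.00344 = $1,141.5984
City of Calderon: $331,860 × 0.00795 = $2,638.287
Vance City Unified SD: $331,860 × 0.0137 = $4,546.482
Total = $9,454.6914

$9,454.69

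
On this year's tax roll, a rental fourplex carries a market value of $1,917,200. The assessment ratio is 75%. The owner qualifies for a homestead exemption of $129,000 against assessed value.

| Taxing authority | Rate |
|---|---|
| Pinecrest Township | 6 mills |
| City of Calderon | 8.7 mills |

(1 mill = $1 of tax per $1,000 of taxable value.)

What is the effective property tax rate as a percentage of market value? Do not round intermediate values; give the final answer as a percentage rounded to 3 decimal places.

Assessed value = $1,917,200 × 0.75 = $1,437,900
Taxable value = $1,437,900 − $129,000 = $1,308,900
Pinecrest Township: $1,308,900 × 0.006 = $7,853.4
City of Calderon: $1,308,900 × 0.0087 = $11,387.43
Total tax = $19,240.83
Effective rate = $19,240.83 ÷ $1,917,200 = 1.004% of market value

1.004%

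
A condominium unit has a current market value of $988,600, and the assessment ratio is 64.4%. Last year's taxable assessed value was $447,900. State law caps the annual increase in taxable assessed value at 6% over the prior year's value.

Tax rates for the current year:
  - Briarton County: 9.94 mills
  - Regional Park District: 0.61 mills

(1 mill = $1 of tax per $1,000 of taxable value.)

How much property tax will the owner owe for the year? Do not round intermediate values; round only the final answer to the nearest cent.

$5,008.87

Uncapped assessed value = $988,600 × 0.644 = $636,658.4
Cap limit = $447,900 × 1.06 = $474,774
Taxable assessed value = min($636,658.4, $474,774) = $474,774 (cap binds)
Briarton County: $474,774 × 0.00994 = $4,719.25356
Regional Park District: $474,774 × 0.00061 = $289.61214
Total = $5,008.8657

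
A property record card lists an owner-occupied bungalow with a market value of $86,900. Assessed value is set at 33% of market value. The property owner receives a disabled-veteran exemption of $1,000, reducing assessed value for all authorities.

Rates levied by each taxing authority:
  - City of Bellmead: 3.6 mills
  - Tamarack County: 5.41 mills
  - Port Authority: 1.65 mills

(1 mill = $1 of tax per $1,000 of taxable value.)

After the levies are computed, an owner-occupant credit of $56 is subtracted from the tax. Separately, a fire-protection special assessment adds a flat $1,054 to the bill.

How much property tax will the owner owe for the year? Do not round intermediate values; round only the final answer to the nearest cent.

$1,293.04

Assessed value = $86,900 × 0.33 = $28,677
Taxable value = $28,677 − $1,000 = $27,677
City of Bellmead: $27,677 × 0.0036 = $99.6372
Tamarack County: $27,677 × 0.00541 = $149.73257
Port Authority: $27,677 × 0.00165 = $45.66705
Levies subtotal = $295.03682
After credit = $295.03682 − $56 = $239.03682
Total = $239.03682 + $1,054 = $1,293.03682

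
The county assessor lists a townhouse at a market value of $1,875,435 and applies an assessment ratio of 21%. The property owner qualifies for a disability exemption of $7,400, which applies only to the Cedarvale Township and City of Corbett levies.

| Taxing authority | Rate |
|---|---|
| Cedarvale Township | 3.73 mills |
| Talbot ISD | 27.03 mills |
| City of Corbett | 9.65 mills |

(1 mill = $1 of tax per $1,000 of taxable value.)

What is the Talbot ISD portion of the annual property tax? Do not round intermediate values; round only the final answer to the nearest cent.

$10,645.53

Assessed value = $1,875,435 × 0.21 = $393,841.35
Talbot ISD taxable value = $393,841.35 (exemption does not apply)
Talbot ISD levy = $393,841.35 × 0.02703 = $10,645.5316905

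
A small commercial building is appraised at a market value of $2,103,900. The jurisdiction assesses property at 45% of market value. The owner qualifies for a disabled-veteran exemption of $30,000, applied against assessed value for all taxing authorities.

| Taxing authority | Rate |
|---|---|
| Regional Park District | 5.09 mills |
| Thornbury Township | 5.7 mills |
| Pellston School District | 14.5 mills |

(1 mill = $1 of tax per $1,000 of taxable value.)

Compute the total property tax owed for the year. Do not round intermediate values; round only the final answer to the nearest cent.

Assessed value = $2,103,900 × 0.45 = $946,755
Taxable value = $946,755 − $30,000 = $916,755
Regional Park District: $916,755 × 0.00509 = $4,666.28295
Thornbury Township: $916,755 × 0.0057 = $5,225.5035
Pellston School District: $916,755 × 0.0145 = $13,292.9475
Total = $4,666.28295 + $5,225.5035 + $13,292.9475 = $23,184.73395

$23,184.73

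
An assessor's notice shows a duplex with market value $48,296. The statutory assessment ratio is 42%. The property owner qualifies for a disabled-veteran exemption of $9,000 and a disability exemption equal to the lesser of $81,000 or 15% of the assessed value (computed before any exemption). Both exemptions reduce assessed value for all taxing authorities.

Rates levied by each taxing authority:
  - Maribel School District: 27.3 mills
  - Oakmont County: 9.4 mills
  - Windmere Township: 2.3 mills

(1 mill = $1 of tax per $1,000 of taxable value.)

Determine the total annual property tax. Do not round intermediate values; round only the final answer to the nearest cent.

Assessed value = $48,296 × 0.42 = $20,284.32
Disability exemption = min($81,000, 15% × $20,284.32) = min($81,000, $3,042.648) = $3,042.648 (percentage binds)
Taxable value = $20,284.32 − $9,000 − $3,042.648 = $8,241.672
Maribel School District: $8,241.672 × 0.0273 = $224.9976456
Oakmont County: $8,241.672 × 0.0094 = $77.4717168
Windmere Township: $8,241.672 × 0.0023 = $18.9558456
Total = $321.425208

$321.43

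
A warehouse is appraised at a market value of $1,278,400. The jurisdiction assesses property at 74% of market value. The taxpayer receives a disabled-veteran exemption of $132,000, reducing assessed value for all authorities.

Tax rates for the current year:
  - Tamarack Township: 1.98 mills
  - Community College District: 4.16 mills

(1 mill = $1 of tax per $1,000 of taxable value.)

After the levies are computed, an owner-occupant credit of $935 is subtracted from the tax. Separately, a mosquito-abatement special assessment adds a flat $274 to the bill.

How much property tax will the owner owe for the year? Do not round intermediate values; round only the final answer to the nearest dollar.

$4,337

Assessed value = $1,278,400 × 0.74 = $946,016
Taxable value = $946,016 − $132,000 = $814,016
Tamarack Township: $814,016 × 0.00198 = $1,611.75168
Community College District: $814,016 × 0.00416 = $3,386.30656
Levies subtotal = $4,998.05824
After credit = $4,998.05824 − $935 = $4,063.05824
Total = $4,063.05824 + $274 = $4,337.05824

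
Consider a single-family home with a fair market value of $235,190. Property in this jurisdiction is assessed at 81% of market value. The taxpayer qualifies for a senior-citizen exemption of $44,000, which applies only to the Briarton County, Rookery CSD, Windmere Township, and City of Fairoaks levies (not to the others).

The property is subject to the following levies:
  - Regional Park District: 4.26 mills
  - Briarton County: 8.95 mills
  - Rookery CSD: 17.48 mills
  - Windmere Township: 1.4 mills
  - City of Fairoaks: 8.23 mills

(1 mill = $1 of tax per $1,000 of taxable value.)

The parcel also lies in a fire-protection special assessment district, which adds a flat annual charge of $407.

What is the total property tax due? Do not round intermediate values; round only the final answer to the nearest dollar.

Assessed value = $235,190 × 0.81 = $190,503.9
Regional Park District: $190,503.9 × 0.00426 = $811.546614
Briarton County: ($190,503.9 − $44,000) × 0.00895 = $146,503.9 × 0.00895 = $1,311.209905
Rookery CSD: ($190,503.9 − $44,000) × 0.01748 = $146,503.9 × 0.01748 = $2,560.888172
Windmere Township: ($190,503.9 − $44,000) × 0.0014 = $146,503.9 × 0.0014 = $205.10546
City of Fairoaks: ($190,503.9 − $44,000) × 0.00823 = $146,503.9 × 0.00823 = $1,205.727097
Levies subtotal = $6,094.477248
Total = $6,094.477248 + $407 = $6,501.477248

$6,501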